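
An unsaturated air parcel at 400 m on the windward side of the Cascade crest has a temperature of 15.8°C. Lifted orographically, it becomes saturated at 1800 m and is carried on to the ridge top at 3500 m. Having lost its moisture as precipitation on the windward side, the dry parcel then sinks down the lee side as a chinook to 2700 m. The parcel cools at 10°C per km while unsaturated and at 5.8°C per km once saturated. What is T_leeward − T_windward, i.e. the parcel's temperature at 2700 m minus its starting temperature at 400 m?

-15.86°C

From 400 m to 1800 m (dry): cools by 10 × 1.4 = 14°C, giving 1.8°C.
From 1800 m to 3500 m (saturated): cools by 5.8 × 1.7 = 9.86°C, giving -8.06°C.
From 3500 m to 2700 m (dry descent): warms by 10 × 0.8 = 8°C, giving -0.06°C.
Net change vs windward start: -0.06 − 15.8 = -15.86°C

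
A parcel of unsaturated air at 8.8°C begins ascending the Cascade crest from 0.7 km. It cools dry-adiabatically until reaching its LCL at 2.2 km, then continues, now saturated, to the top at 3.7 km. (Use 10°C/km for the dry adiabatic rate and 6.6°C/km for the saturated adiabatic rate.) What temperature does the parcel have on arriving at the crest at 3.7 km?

From 700 m to 2200 m (dry): cools by 10 × 1.5 = 15°C, giving -6.2°C.
From 2200 m to 3700 m (saturated): cools by 6.6 × 1.5 = 9.9°C, giving -16.1°C.

-16.1°C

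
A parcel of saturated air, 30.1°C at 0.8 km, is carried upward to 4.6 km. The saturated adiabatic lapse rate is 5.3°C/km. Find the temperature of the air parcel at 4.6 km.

9.96°C

800–4600 m, saturated adiabatic: Δz = 3.8 km ⇒ ΔT = -20.14°C; T = 9.96°C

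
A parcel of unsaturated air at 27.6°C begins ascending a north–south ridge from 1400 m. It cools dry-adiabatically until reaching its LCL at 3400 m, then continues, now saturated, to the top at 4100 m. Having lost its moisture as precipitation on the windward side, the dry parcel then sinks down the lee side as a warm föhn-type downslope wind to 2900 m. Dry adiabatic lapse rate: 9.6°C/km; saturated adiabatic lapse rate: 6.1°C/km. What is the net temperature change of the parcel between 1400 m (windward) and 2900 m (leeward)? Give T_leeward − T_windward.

1400–3400 m, dry: Δz = 2 km ⇒ ΔT = -19.2°C; T = 8.4°C
3400–4100 m, saturated: Δz = 0.7 km ⇒ ΔT = -4.27°C; T = 4.13°C
4100–2900 m, dry descent: Δz = 1.2 km ⇒ ΔT = +11.52°C; T = 15.65°C
Net change vs windward start: 15.65 − 27.6 = -11.95°C

-11.95°C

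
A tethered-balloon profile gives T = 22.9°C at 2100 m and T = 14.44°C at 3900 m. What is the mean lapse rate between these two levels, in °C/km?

4.7°C/km

Γ = −ΔT/Δz = (22.9 − 14.44) / (3900 − 2100) m
  = 8.46°C / 1.8 km = 4.7°C/km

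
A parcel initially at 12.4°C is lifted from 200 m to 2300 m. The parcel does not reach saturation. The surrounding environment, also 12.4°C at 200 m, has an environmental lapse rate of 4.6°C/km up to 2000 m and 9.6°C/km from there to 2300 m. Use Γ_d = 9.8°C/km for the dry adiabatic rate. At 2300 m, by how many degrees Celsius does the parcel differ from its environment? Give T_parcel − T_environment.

-9.42°C (parcel cooler than environment)

Parcel:
  200–2300 m, dry: Δz = 2.1 km ⇒ ΔT = -20.58°C; T = -8.18°C
Environment:
  200–2000 m, environment, lower layer: Δz = 1.8 km ⇒ ΔT = -8.28°C; T = 4.12°C
  2000–2300 m, environment, upper layer: Δz = 0.3 km ⇒ ΔT = -2.88°C; T = 1.24°C
T_parcel − T_env = -8.18 − 1.24 = -9.42°C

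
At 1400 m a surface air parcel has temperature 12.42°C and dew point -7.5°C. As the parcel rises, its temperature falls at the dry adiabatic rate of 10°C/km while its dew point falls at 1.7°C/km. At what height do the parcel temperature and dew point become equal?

T and T_d converge at 10 − 1.7 = 8.3°C per km
Height above start = (12.42 − (-7.5)) / 8.3 = 2.4 km
LCL altitude = 1400 m + 2400 m = 3800 m

3800 m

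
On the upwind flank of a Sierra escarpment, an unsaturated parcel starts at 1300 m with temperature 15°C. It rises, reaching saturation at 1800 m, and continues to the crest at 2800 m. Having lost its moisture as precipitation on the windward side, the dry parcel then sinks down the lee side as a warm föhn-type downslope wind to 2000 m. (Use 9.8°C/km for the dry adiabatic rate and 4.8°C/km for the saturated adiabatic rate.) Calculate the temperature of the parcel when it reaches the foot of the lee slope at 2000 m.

1300 → 1800 m (dry, 9.8°C/km): ΔT = -9.8 × 0.5 = -4.9°C → T = 10.1°C
1800 → 2800 m (saturated, 4.8°C/km): ΔT = -4.8 × 1 = -4.8°C → T = 5.3°C
2800 → 2000 m (dry descent, 9.8°C/km): ΔT = +9.8 × 0.8 = +7.84°C → T = 13.14°C

13.14°C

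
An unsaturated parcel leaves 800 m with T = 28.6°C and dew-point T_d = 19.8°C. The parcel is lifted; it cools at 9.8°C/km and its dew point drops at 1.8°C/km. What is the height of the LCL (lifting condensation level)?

1900 m

T and T_d converge at 9.8 − 1.8 = 8°C per km
Height above start = (28.6 − 19.8) / 8 = 1.1 km
LCL altitude = 800 m + 1100 m = 1900 m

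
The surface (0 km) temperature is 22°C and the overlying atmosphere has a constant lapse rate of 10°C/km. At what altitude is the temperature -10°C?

Height above start = (22 − (-10)) / 10 = 3.2 km
Altitude = 0 m + 3200 m = 3200 m

3.2 km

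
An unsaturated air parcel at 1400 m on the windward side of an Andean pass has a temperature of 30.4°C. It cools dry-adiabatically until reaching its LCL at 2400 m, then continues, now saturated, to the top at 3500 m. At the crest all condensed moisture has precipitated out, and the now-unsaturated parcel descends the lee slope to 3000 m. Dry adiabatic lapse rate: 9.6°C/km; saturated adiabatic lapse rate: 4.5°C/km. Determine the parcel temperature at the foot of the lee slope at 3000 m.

Dry to 2400 m: -9.6 × 1 km = -9.6°C, so T = 20.8°C.
Saturated to 3500 m: -4.5 × 1.1 km = -4.95°C, so T = 15.85°C.
Dry descent to 3000 m: +9.6 × 0.5 km = +4.8°C, so T = 20.65°C.

20.65°C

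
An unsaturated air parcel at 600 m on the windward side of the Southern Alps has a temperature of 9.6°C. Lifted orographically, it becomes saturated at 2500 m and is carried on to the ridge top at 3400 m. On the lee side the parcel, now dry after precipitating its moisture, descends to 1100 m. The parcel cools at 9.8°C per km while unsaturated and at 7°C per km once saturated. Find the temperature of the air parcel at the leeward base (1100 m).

7.22°C

From 600 m to 2500 m (dry): cools by 9.8 × 1.9 = 18.62°C, giving -9.02°C.
From 2500 m to 3400 m (saturated): cools by 7 × 0.9 = 6.3°C, giving -15.32°C.
From 3400 m to 1100 m (dry descent): warms by 9.8 × 2.3 = 22.54°C, giving 7.22°C.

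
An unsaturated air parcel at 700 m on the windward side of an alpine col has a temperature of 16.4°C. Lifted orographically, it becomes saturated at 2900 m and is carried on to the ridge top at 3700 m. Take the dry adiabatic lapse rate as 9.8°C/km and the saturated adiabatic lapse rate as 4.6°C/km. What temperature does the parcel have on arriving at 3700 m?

-8.84°C

Dry to 2900 m: -9.8 × 2.2 km = -21.56°C, so T = -5.16°C.
Saturated to 3700 m: -4.6 × 0.8 km = -3.68°C, so T = -8.84°C.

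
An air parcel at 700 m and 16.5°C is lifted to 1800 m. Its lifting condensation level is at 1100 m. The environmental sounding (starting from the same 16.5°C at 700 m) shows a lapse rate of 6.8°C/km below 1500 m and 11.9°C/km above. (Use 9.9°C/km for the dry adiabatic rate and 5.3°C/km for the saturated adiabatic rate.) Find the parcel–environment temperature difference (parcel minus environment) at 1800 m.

+1.34°C (parcel warmer than environment)

Parcel:
  700 → 1100 m (dry, 9.9°C/km): ΔT = -9.9 × 0.4 = -3.96°C → T = 12.54°C
  1100 → 1800 m (saturated, 5.3°C/km): ΔT = -5.3 × 0.7 = -3.71°C → T = 8.83°C
Environment:
  700 → 1500 m (environment, lower layer, 6.8°C/km): ΔT = -6.8 × 0.8 = -5.44°C → T = 11.06°C
  1500 → 1800 m (environment, upper layer, 11.9°C/km): ΔT = -11.9 × 0.3 = -3.57°C → T = 7.49°C
T_parcel − T_env = 8.83 − 7.49 = +1.34°C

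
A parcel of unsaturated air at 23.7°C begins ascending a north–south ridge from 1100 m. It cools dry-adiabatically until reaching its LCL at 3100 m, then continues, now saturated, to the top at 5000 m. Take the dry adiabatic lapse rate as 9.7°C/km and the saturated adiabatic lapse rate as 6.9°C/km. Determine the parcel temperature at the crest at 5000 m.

1100 → 3100 m (dry, 9.7°C/km): ΔT = -9.7 × 2 = -19.4°C → T = 4.3°C
3100 → 5000 m (saturated, 6.9°C/km): ΔT = -6.9 × 1.9 = -13.11°C → T = -8.81°C

-8.81°C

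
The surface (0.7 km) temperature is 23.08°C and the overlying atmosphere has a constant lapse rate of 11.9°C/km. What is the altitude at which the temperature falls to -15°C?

Height above start = (23.08 − (-15)) / 11.9 = 3.2 km
Altitude = 700 m + 3200 m = 3900 m

3.9 km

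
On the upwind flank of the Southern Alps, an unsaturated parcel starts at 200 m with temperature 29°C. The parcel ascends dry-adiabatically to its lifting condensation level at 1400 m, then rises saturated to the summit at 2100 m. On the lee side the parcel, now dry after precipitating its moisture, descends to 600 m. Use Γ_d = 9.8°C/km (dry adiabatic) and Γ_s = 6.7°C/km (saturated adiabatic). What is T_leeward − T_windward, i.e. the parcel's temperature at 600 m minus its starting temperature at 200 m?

-1.75°C

200–1400 m, dry: Δz = 1.2 km ⇒ ΔT = -11.76°C; T = 17.24°C
1400–2100 m, saturated: Δz = 0.7 km ⇒ ΔT = -4.69°C; T = 12.55°C
2100–600 m, dry descent: Δz = 1.5 km ⇒ ΔT = +14.7°C; T = 27.25°C
Net change vs windward start: 27.25 − 29 = -1.75°C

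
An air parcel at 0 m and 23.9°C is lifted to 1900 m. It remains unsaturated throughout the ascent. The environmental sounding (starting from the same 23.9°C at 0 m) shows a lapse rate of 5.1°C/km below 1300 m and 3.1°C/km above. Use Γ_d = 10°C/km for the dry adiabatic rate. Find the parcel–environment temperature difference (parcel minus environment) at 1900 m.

Parcel:
  Dry to 1900 m: -10 × 1.9 km = -19°C, so T = 4.9°C.
Environment:
  Environment, lower layer to 1300 m: -5.1 × 1.3 km = -6.63°C, so T = 17.27°C.
  Environment, upper layer to 1900 m: -3.1 × 0.6 km = -1.86°C, so T = 15.41°C.
T_parcel − T_env = 4.9 − 15.41 = -10.51°C

-10.51°C (parcel cooler than environment)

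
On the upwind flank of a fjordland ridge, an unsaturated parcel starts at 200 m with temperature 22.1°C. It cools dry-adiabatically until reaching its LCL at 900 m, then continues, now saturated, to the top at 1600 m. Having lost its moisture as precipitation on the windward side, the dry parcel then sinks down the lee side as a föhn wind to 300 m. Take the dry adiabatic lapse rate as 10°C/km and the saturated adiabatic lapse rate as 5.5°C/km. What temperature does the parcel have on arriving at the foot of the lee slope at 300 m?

200 → 900 m (dry, 10°C/km): ΔT = -10 × 0.7 = -7°C → T = 15.1°C
900 → 1600 m (saturated, 5.5°C/km): ΔT = -5.5 × 0.7 = -3.85°C → T = 11.25°C
1600 → 300 m (dry descent, 10°C/km): ΔT = +10 × 1.3 = +13°C → T = 24.25°C

24.25°C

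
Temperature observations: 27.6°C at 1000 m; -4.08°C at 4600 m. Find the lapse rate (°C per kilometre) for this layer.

8.8°C/km

Γ = −ΔT/Δz = (27.6 − (-4.08)) / (4600 − 1000) m
  = 31.68°C / 3.6 km = 8.8°C/km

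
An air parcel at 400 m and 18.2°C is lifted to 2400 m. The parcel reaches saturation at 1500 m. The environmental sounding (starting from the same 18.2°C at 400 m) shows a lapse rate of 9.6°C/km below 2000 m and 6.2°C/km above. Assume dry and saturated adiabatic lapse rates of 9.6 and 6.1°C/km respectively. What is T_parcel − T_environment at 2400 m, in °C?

+1.79°C (parcel warmer than environment)

Parcel:
  400 → 1500 m (dry, 9.6°C/km): ΔT = -9.6 × 1.1 = -10.56°C → T = 7.64°C
  1500 → 2400 m (saturated, 6.1°C/km): ΔT = -6.1 × 0.9 = -5.49°C → T = 2.15°C
Environment:
  400 → 2000 m (environment, lower layer, 9.6°C/km): ΔT = -9.6 × 1.6 = -15.36°C → T = 2.84°C
  2000 → 2400 m (environment, upper layer, 6.2°C/km): ΔT = -6.2 × 0.4 = -2.48°C → T = 0.36°C
T_parcel − T_env = 2.15 − 0.36 = +1.79°C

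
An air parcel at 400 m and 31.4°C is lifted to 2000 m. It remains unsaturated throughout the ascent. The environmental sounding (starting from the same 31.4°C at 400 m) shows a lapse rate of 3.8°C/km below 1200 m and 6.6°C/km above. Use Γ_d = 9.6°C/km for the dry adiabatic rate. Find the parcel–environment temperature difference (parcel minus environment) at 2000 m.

Parcel:
  400–2000 m, dry: Δz = 1.6 km ⇒ ΔT = -15.36°C; T = 16.04°C
Environment:
  400–1200 m, environment, lower layer: Δz = 0.8 km ⇒ ΔT = -3.04°C; T = 28.36°C
  1200–2000 m, environment, upper layer: Δz = 0.8 km ⇒ ΔT = -5.28°C; T = 23.08°C
T_parcel − T_env = 16.04 − 23.08 = -7.04°C

-7.04°C (parcel cooler than environment)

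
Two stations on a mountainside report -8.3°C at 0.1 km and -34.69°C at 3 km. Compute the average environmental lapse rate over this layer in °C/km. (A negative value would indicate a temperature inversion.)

Γ = −ΔT/Δz = (-8.3 − (-34.69)) / (3000 − 100) m
  = 26.39°C / 2.9 km = 9.1°C/km

9.1°C/km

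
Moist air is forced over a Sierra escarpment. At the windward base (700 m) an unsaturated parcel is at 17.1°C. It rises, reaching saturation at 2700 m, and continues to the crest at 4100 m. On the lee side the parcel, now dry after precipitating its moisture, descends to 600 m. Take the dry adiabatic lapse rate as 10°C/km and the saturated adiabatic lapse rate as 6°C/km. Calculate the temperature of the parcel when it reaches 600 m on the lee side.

23.7°C

From 700 m to 2700 m (dry): cools by 10 × 2 = 20°C, giving -2.9°C.
From 2700 m to 4100 m (saturated): cools by 6 × 1.4 = 8.4°C, giving -11.3°C.
From 4100 m to 600 m (dry descent): warms by 10 × 3.5 = 35°C, giving 23.7°C.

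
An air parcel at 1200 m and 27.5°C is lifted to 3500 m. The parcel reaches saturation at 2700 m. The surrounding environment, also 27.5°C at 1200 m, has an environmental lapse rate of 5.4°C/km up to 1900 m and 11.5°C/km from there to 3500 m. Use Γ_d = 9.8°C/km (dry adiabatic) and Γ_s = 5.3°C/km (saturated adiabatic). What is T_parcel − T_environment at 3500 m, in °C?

Parcel:
  From 1200 m to 2700 m (dry): cools by 9.8 × 1.5 = 14.7°C, giving 12.8°C.
  From 2700 m to 3500 m (saturated): cools by 5.3 × 0.8 = 4.24°C, giving 8.56°C.
Environment:
  From 1200 m to 1900 m (environment, lower layer): cools by 5.4 × 0.7 = 3.78°C, giving 23.72°C.
  From 1900 m to 3500 m (environment, upper layer): cools by 11.5 × 1.6 = 18.4°C, giving 5.32°C.
T_parcel − T_env = 8.56 − 5.32 = +3.24°C

+3.24°C (parcel warmer than environment)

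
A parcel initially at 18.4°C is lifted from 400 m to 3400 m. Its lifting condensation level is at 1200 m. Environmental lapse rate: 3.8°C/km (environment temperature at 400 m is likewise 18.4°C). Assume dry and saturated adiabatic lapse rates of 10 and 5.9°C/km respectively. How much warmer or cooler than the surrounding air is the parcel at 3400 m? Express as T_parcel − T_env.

-9.58°C (parcel cooler than environment)

Parcel:
  400–1200 m, dry: Δz = 0.8 km ⇒ ΔT = -8°C; T = 10.4°C
  1200–3400 m, saturated: Δz = 2.2 km ⇒ ΔT = -12.98°C; T = -2.58°C
Environment:
  400–3400 m, environment: Δz = 3 km ⇒ ΔT = -11.4°C; T = 7°C
T_parcel − T_env = -2.58 − 7 = -9.58°C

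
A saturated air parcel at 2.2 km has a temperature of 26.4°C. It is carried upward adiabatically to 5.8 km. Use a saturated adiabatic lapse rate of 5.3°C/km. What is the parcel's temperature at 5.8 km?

From 2200 m to 5800 m (saturated adiabatic): cools by 5.3 × 3.6 = 19.08°C, giving 7.32°C.

7.32°C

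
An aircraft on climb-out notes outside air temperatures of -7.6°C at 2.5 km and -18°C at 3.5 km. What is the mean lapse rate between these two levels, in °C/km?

10.4°C/km

Γ = −ΔT/Δz = (-7.6 − (-18)) / (3500 − 2500) m
  = 10.4°C / 1 km = 10.4°C/km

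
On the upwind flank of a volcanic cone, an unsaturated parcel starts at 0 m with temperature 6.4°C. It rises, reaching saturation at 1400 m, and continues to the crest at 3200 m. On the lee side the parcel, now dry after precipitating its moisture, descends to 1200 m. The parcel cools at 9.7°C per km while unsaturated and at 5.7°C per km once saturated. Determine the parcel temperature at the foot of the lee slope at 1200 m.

1.96°C

From 0 m to 1400 m (dry): cools by 9.7 × 1.4 = 13.58°C, giving -7.18°C.
From 1400 m to 3200 m (saturated): cools by 5.7 × 1.8 = 10.26°C, giving -17.44°C.
From 3200 m to 1200 m (dry descent): warms by 9.7 × 2 = 19.4°C, giving 1.96°C.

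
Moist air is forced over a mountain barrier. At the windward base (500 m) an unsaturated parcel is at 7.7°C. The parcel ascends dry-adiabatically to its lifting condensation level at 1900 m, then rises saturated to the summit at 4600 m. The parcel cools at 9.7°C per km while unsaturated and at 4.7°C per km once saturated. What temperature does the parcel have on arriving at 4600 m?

From 500 m to 1900 m (dry): cools by 9.7 × 1.4 = 13.58°C, giving -5.88°C.
From 1900 m to 4600 m (saturated): cools by 4.7 × 2.7 = 12.69°C, giving -18.57°C.

-18.57°C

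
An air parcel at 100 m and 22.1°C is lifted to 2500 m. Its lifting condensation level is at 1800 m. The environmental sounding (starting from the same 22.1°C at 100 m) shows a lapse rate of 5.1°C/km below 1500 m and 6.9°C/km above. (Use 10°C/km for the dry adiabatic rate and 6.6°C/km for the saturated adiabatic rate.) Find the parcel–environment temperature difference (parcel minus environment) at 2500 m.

Parcel:
  From 100 m to 1800 m (dry): cools by 10 × 1.7 = 17°C, giving 5.1°C.
  From 1800 m to 2500 m (saturated): cools by 6.6 × 0.7 = 4.62°C, giving 0.48°C.
Environment:
  From 100 m to 1500 m (environment, lower layer): cools by 5.1 × 1.4 = 7.14°C, giving 14.96°C.
  From 1500 m to 2500 m (environment, upper layer): cools by 6.9 × 1 = 6.9°C, giving 8.06°C.
T_parcel − T_env = 0.48 − 8.06 = -7.58°C

-7.58°C (parcel cooler than environment)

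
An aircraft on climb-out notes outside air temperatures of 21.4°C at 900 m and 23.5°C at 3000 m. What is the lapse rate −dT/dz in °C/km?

-1°C/km

Γ = −ΔT/Δz = (21.4 − 23.5) / (3000 − 900) m
  = -2.1°C / 2.1 km = -1°C/km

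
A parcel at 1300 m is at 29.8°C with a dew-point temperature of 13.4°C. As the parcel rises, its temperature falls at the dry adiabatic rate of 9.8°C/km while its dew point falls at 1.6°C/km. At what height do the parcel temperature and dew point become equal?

T and T_d converge at 9.8 − 1.6 = 8.2°C per km
Height above start = (29.8 − 13.4) / 8.2 = 2 km
LCL altitude = 1300 m + 2000 m = 3300 m

3300 m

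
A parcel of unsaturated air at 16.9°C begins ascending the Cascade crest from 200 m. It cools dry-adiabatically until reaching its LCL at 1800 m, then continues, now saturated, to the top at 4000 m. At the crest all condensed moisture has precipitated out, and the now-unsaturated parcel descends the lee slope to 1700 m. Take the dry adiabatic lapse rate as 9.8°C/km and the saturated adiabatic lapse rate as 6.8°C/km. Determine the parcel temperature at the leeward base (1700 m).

200–1800 m, dry: Δz = 1.6 km ⇒ ΔT = -15.68°C; T = 1.22°C
1800–4000 m, saturated: Δz = 2.2 km ⇒ ΔT = -14.96°C; T = -13.74°C
4000–1700 m, dry descent: Δz = 2.3 km ⇒ ΔT = +22.54°C; T = 8.8°C

8.8°C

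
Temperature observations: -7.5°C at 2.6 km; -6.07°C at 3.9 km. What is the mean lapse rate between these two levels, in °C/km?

Γ = −ΔT/Δz = (-7.5 − (-6.07)) / (3900 − 2600) m
  = -1.43°C / 1.3 km = -1.1°C/km

-1.1°C/km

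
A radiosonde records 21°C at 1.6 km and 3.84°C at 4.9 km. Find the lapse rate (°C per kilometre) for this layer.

5.2°C/km

Γ = −ΔT/Δz = (21 − 3.84) / (4900 − 1600) m
  = 17.16°C / 3.3 km = 5.2°C/km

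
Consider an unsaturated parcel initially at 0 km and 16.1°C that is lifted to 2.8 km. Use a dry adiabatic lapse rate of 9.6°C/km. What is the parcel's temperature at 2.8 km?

-10.78°C

From 0 m to 2800 m (dry adiabatic): cools by 9.6 × 2.8 = 26.88°C, giving -10.78°C.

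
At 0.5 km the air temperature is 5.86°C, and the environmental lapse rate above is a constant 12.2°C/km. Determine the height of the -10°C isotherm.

Height above start = (5.86 − (-10)) / 12.2 = 1.3 km
Altitude = 500 m + 1300 m = 1800 m

1.8 km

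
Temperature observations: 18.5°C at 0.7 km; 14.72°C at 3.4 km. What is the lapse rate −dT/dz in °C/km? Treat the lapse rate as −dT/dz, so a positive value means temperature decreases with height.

Γ = −ΔT/Δz = (18.5 − 14.72) / (3400 − 700) m
  = 3.78°C / 2.7 km = 1.4°C/km

1.4°C/km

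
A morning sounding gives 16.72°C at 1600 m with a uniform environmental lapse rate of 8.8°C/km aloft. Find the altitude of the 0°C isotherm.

3500 m

Height above start = (16.72 − 0) / 8.8 = 1.9 km
Altitude = 1600 m + 1900 m = 3500 m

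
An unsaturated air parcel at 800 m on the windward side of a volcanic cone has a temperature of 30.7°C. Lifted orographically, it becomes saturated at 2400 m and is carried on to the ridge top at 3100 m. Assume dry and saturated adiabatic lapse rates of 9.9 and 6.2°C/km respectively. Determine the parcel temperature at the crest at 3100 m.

10.52°C

800–2400 m, dry: Δz = 1.6 km ⇒ ΔT = -15.84°C; T = 14.86°C
2400–3100 m, saturated: Δz = 0.7 km ⇒ ΔT = -4.34°C; T = 10.52°C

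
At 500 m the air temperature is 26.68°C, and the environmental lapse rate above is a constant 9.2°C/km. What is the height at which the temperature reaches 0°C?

Height above start = (26.68 − 0) / 9.2 = 2.9 km
Altitude = 500 m + 2900 m = 3400 m

3400 m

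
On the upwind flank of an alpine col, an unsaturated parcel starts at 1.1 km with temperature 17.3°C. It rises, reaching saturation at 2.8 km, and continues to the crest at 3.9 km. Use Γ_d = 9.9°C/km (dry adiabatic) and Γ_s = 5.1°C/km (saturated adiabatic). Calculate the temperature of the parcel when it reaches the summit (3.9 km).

-5.14°C

1100 → 2800 m (dry, 9.9°C/km): ΔT = -9.9 × 1.7 = -16.83°C → T = 0.47°C
2800 → 3900 m (saturated, 5.1°C/km): ΔT = -5.1 × 1.1 = -5.61°C → T = -5.14°C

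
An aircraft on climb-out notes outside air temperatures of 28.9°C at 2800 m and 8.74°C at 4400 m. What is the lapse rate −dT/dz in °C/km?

12.6°C/km

Γ = −ΔT/Δz = (28.9 − 8.74) / (4400 − 2800) m
  = 20.16°C / 1.6 km = 12.6°C/km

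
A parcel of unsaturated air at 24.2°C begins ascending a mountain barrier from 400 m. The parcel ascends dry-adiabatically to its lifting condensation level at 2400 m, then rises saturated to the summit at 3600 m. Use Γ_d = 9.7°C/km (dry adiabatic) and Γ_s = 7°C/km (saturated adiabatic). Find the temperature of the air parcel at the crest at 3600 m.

-3.6°C

From 400 m to 2400 m (dry): cools by 9.7 × 2 = 19.4°C, giving 4.8°C.
From 2400 m to 3600 m (saturated): cools by 7 × 1.2 = 8.4°C, giving -3.6°C.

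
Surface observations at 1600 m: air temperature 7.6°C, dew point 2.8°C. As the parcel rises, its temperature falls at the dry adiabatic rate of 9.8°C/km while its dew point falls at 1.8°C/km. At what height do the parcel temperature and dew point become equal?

2200 m

T and T_d converge at 9.8 − 1.8 = 8°C per km
Height above start = (7.6 − 2.8) / 8 = 0.6 km
LCL altitude = 1600 m + 600 m = 2200 m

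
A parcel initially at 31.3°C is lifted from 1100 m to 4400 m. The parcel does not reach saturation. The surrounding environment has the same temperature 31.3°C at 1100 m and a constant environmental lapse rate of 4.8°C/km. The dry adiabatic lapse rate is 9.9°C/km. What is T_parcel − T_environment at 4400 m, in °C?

-16.83°C (parcel cooler than environment)

Parcel:
  Dry to 4400 m: -9.9 × 3.3 km = -32.67°C, so T = -1.37°C.
Environment:
  Environment to 4400 m: -4.8 × 3.3 km = -15.84°C, so T = 15.46°C.
T_parcel − T_env = -1.37 − 15.46 = -16.83°C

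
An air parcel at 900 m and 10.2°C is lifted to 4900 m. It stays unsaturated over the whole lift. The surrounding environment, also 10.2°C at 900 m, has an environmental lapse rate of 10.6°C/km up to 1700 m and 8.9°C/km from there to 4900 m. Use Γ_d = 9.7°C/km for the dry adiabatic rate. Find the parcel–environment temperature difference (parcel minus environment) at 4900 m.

-1.84°C (parcel cooler than environment)

Parcel:
  900–4900 m, dry: Δz = 4 km ⇒ ΔT = -38.8°C; T = -28.6°C
Environment:
  900–1700 m, environment, lower layer: Δz = 0.8 km ⇒ ΔT = -8.48°C; T = 1.72°C
  1700–4900 m, environment, upper layer: Δz = 3.2 km ⇒ ΔT = -28.48°C; T = -26.76°C
T_parcel − T_env = -28.6 − (-26.76) = -1.84°C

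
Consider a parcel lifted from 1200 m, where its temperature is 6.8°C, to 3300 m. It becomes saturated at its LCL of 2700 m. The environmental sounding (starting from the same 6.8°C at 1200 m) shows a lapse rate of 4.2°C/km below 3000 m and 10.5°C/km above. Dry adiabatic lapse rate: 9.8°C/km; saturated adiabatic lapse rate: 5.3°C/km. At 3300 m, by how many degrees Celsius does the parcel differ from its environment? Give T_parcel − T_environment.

-7.17°C (parcel cooler than environment)

Parcel:
  Dry to 2700 m: -9.8 × 1.5 km = -14.7°C, so T = -7.9°C.
  Saturated to 3300 m: -5.3 × 0.6 km = -3.18°C, so T = -11.08°C.
Environment:
  Environment, lower layer to 3000 m: -4.2 × 1.8 km = -7.56°C, so T = -0.76°C.
  Environment, upper layer to 3300 m: -10.5 × 0.3 km = -3.15°C, so T = -3.91°C.
T_parcel − T_env = -11.08 − (-3.91) = -7.17°C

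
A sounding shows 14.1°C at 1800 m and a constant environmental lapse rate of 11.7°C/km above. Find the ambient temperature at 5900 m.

-33.87°C

Environmental to 5900 m: -11.7 × 4.1 km = -47.97°C, so T = -33.87°C.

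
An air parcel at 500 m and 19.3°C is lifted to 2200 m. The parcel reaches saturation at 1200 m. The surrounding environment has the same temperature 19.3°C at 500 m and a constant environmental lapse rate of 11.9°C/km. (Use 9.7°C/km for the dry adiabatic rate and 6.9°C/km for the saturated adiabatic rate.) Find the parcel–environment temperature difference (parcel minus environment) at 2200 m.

+6.54°C (parcel warmer than environment)

Parcel:
  From 500 m to 1200 m (dry): cools by 9.7 × 0.7 = 6.79°C, giving 12.51°C.
  From 1200 m to 2200 m (saturated): cools by 6.9 × 1 = 6.9°C, giving 5.61°C.
Environment:
  From 500 m to 2200 m (environment): cools by 11.9 × 1.7 = 20.23°C, giving -0.93°C.
T_parcel − T_env = 5.61 − (-0.93) = +6.54°C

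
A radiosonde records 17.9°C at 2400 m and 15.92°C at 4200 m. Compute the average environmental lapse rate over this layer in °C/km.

1.1°C/km

Γ = −ΔT/Δz = (17.9 − 15.92) / (4200 − 2400) m
  = 1.98°C / 1.8 km = 1.1°C/km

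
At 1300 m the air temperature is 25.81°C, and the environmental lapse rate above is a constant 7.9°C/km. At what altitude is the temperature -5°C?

Height above start = (25.81 − (-5)) / 7.9 = 3.9 km
Altitude = 1300 m + 3900 m = 5200 m

5200 m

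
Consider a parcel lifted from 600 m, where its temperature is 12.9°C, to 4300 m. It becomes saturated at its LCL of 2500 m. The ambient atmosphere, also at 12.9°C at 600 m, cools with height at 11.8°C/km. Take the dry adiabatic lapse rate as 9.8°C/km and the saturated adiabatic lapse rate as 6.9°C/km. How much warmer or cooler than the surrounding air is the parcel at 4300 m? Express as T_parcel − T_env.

Parcel:
  Dry to 2500 m: -9.8 × 1.9 km = -18.62°C, so T = -5.72°C.
  Saturated to 4300 m: -6.9 × 1.8 km = -12.42°C, so T = -18.14°C.
Environment:
  Environment to 4300 m: -11.8 × 3.7 km = -43.66°C, so T = -30.76°C.
T_parcel − T_env = -18.14 − (-30.76) = +12.62°C

+12.62°C (parcel warmer than environment)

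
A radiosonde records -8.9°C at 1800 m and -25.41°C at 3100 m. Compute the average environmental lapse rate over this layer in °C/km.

Γ = −ΔT/Δz = (-8.9 − (-25.41)) / (3100 − 1800) m
  = 16.51°C / 1.3 km = 12.7°C/km

12.7°C/km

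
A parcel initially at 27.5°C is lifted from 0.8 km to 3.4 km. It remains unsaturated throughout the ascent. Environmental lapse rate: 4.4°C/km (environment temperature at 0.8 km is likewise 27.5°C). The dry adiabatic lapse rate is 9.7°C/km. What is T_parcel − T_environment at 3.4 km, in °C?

-13.78°C (parcel cooler than environment)

Parcel:
  800 → 3400 m (dry, 9.7°C/km): ΔT = -9.7 × 2.6 = -25.22°C → T = 2.28°C
Environment:
  800 → 3400 m (environment, 4.4°C/km): ΔT = -4.4 × 2.6 = -11.44°C → T = 16.06°C
T_parcel − T_env = 2.28 − 16.06 = -13.78°C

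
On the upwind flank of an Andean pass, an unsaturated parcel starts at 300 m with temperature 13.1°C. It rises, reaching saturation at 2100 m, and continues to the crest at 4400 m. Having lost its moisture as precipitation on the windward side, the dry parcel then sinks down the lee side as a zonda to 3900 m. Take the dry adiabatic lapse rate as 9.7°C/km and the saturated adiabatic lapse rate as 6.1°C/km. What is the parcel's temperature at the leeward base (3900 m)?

300 → 2100 m (dry, 9.7°C/km): ΔT = -9.7 × 1.8 = -17.46°C → T = -4.36°C
2100 → 4400 m (saturated, 6.1°C/km): ΔT = -6.1 × 2.3 = -14.03°C → T = -18.39°C
4400 → 3900 m (dry descent, 9.7°C/km): ΔT = +9.7 × 0.5 = +4.85°C → T = -13.54°C

-13.54°C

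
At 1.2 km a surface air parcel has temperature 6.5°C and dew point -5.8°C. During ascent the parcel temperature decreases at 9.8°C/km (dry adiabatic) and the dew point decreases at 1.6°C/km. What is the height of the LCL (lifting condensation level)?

2.7 km

T and T_d converge at 9.8 − 1.6 = 8.2°C per km
Height above start = (6.5 − (-5.8)) / 8.2 = 1.5 km
LCL altitude = 1200 m + 1500 m = 2700 m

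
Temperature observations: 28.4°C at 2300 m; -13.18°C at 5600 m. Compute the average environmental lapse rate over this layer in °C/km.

Γ = −ΔT/Δz = (28.4 − (-13.18)) / (5600 − 2300) m
  = 41.58°C / 3.3 km = 12.6°C/km

12.6°C/km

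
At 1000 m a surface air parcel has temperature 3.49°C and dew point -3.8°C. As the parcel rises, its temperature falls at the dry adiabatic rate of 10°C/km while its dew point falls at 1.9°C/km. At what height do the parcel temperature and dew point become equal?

1900 m

T and T_d converge at 10 − 1.9 = 8.1°C per km
Height above start = (3.49 − (-3.8)) / 8.1 = 0.9 km
LCL altitude = 1000 m + 900 m = 1900 m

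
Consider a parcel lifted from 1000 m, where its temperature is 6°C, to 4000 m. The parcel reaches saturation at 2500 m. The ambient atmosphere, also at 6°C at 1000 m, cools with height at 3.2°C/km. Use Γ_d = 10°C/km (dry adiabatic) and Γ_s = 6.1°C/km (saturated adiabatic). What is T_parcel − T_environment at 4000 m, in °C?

Parcel:
  1000–2500 m, dry: Δz = 1.5 km ⇒ ΔT = -15°C; T = -9°C
  2500–4000 m, saturated: Δz = 1.5 km ⇒ ΔT = -9.15°C; T = -18.15°C
Environment:
  1000–4000 m, environment: Δz = 3 km ⇒ ΔT = -9.6°C; T = -3.6°C
T_parcel − T_env = -18.15 − (-3.6) = -14.55°C

-14.55°C (parcel cooler than environment)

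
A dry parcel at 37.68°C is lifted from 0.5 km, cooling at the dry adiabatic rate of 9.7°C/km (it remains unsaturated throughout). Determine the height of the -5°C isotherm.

4.9 km

Height above start = (37.68 − (-5)) / 9.7 = 4.4 km
Altitude = 500 m + 4400 m = 4900 m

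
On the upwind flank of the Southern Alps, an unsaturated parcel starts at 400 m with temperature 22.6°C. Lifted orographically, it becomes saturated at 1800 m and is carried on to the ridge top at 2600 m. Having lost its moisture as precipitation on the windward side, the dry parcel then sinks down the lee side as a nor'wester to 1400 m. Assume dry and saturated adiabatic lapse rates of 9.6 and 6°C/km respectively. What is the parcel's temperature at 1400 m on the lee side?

15.88°C

400 → 1800 m (dry, 9.6°C/km): ΔT = -9.6 × 1.4 = -13.44°C → T = 9.16°C
1800 → 2600 m (saturated, 6°C/km): ΔT = -6 × 0.8 = -4.8°C → T = 4.36°C
2600 → 1400 m (dry descent, 9.6°C/km): ΔT = +9.6 × 1.2 = +11.52°C → T = 15.88°C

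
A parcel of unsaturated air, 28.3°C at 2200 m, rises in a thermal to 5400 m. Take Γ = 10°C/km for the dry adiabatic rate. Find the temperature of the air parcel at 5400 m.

Dry adiabatic to 5400 m: -10 × 3.2 km = -32°C, so T = -3.7°C.

-3.7°C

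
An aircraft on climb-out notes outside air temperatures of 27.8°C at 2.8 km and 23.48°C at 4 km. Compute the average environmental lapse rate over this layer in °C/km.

Γ = −ΔT/Δz = (27.8 − 23.48) / (4000 − 2800) m
  = 4.32°C / 1.2 km = 3.6°C/km

3.6°C/km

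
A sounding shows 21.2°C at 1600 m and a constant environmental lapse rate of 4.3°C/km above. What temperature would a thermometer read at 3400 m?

From 1600 m to 3400 m (environmental): cools by 4.3 × 1.8 = 7.74°C, giving 13.46°C.

13.46°C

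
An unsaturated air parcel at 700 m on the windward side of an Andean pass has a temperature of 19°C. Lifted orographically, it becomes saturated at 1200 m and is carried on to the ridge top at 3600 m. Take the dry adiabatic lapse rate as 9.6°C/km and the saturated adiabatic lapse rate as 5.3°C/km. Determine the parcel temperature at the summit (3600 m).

1.48°C

Dry to 1200 m: -9.6 × 0.5 km = -4.8°C, so T = 14.2°C.
Saturated to 3600 m: -5.3 × 2.4 km = -12.72°C, so T = 1.48°C.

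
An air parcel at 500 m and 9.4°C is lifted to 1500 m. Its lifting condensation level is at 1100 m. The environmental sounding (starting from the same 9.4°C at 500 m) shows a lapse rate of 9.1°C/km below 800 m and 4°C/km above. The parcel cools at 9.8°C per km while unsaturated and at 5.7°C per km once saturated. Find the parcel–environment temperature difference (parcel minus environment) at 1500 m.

-2.63°C (parcel cooler than environment)

Parcel:
  500 → 1100 m (dry, 9.8°C/km): ΔT = -9.8 × 0.6 = -5.88°C → T = 3.52°C
  1100 → 1500 m (saturated, 5.7°C/km): ΔT = -5.7 × 0.4 = -2.28°C → T = 1.24°C
Environment:
  500 → 800 m (environment, lower layer, 9.1°C/km): ΔT = -9.1 × 0.3 = -2.73°C → T = 6.67°C
  800 → 1500 m (environment, upper layer, 4°C/km): ΔT = -4 × 0.7 = -2.8°C → T = 3.87°C
T_parcel − T_env = 1.24 − 3.87 = -2.63°C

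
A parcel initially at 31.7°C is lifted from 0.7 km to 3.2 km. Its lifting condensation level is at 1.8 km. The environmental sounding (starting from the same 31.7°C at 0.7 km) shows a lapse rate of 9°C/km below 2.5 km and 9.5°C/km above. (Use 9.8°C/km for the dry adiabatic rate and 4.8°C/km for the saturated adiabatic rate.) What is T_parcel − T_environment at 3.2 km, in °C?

+5.35°C (parcel warmer than environment)

Parcel:
  From 700 m to 1800 m (dry): cools by 9.8 × 1.1 = 10.78°C, giving 20.92°C.
  From 1800 m to 3200 m (saturated): cools by 4.8 × 1.4 = 6.72°C, giving 14.2°C.
Environment:
  From 700 m to 2500 m (environment, lower layer): cools by 9 × 1.8 = 16.2°C, giving 15.5°C.
  From 2500 m to 3200 m (environment, upper layer): cools by 9.5 × 0.7 = 6.65°C, giving 8.85°C.
T_parcel − T_env = 14.2 − 8.85 = +5.35°C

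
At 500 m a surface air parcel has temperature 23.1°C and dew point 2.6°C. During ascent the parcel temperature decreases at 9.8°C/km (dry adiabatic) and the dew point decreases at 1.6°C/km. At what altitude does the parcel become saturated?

3000 m

T and T_d converge at 9.8 − 1.6 = 8.2°C per km
Height above start = (23.1 − 2.6) / 8.2 = 2.5 km
LCL altitude = 500 m + 2500 m = 3000 m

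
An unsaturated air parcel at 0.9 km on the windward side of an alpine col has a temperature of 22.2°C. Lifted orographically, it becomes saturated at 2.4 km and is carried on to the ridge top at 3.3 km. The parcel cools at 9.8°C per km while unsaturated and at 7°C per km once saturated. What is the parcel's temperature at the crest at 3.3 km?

1.2°C

900–2400 m, dry: Δz = 1.5 km ⇒ ΔT = -14.7°C; T = 7.5°C
2400–3300 m, saturated: Δz = 0.9 km ⇒ ΔT = -6.3°C; T = 1.2°C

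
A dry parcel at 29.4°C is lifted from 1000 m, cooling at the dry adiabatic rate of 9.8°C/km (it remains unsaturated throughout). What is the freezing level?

4000 m

Height above start = (29.4 − 0) / 9.8 = 3 km
Altitude = 1000 m + 3000 m = 4000 m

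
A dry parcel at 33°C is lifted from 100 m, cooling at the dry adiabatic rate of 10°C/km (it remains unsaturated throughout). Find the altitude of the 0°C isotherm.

Height above start = (33 − 0) / 10 = 3.3 km
Altitude = 100 m + 3300 m = 3400 m

3400 m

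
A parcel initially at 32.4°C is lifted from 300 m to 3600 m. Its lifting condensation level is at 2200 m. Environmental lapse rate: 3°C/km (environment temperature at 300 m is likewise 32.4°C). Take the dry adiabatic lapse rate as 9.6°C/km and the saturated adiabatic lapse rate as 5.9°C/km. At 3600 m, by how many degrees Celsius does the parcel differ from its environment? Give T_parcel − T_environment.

-16.6°C (parcel cooler than environment)

Parcel:
  300 → 2200 m (dry, 9.6°C/km): ΔT = -9.6 × 1.9 = -18.24°C → T = 14.16°C
  2200 → 3600 m (saturated, 5.9°C/km): ΔT = -5.9 × 1.4 = -8.26°C → T = 5.9°C
Environment:
  300 → 3600 m (environment, 3°C/km): ΔT = -3 × 3.3 = -9.9°C → T = 22.5°C
T_parcel − T_env = 5.9 − 22.5 = -16.6°C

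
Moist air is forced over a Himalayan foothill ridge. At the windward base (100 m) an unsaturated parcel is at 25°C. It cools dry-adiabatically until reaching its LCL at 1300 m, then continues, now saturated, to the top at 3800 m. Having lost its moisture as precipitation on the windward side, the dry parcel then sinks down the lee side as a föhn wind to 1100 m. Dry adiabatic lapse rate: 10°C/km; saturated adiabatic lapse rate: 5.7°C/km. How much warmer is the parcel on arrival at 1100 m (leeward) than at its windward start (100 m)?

100 → 1300 m (dry, 10°C/km): ΔT = -10 × 1.2 = -12°C → T = 13°C
1300 → 3800 m (saturated, 5.7°C/km): ΔT = -5.7 × 2.5 = -14.25°C → T = -1.25°C
3800 → 1100 m (dry descent, 10°C/km): ΔT = +10 × 2.7 = +27°C → T = 25.75°C
Net change vs windward start: 25.75 − 25 = +0.75°C

+0.75°C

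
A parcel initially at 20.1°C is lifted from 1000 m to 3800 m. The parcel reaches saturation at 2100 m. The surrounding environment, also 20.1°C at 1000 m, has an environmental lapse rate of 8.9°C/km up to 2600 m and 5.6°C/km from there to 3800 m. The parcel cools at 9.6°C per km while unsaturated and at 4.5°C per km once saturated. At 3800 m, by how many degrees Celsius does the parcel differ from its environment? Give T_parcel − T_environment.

+2.75°C (parcel warmer than environment)

Parcel:
  1000–2100 m, dry: Δz = 1.1 km ⇒ ΔT = -10.56°C; T = 9.54°C
  2100–3800 m, saturated: Δz = 1.7 km ⇒ ΔT = -7.65°C; T = 1.89°C
Environment:
  1000–2600 m, environment, lower layer: Δz = 1.6 km ⇒ ΔT = -14.24°C; T = 5.86°C
  2600–3800 m, environment, upper layer: Δz = 1.2 km ⇒ ΔT = -6.72°C; T = -0.86°C
T_parcel − T_env = 1.89 − (-0.86) = +2.75°C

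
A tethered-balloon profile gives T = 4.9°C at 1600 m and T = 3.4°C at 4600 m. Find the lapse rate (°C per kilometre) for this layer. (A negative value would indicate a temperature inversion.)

0.5°C/km

Γ = −ΔT/Δz = (4.9 − 3.4) / (4600 − 1600) m
  = 1.5°C / 3 km = 0.5°C/km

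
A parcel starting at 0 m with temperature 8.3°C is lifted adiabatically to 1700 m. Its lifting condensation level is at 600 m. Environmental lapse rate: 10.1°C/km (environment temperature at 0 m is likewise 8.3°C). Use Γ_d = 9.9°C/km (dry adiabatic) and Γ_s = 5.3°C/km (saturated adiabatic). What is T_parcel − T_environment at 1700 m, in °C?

Parcel:
  Dry to 600 m: -9.9 × 0.6 km = -5.94°C, so T = 2.36°C.
  Saturated to 1700 m: -5.3 × 1.1 km = -5.83°C, so T = -3.47°C.
Environment:
  Environment to 1700 m: -10.1 × 1.7 km = -17.17°C, so T = -8.87°C.
T_parcel − T_env = -3.47 − (-8.87) = +5.4°C

+5.4°C (parcel warmer than environment)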